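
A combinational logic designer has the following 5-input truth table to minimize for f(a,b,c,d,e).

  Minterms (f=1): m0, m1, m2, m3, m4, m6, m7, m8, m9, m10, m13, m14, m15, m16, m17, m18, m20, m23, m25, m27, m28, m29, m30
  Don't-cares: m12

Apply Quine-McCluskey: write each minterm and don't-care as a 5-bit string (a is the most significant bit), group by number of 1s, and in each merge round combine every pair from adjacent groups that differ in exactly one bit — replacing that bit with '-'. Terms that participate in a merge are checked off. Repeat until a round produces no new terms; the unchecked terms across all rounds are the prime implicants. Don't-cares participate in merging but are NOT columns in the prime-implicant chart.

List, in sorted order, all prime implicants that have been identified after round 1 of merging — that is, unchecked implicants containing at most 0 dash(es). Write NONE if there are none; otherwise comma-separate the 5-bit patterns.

NONE

Round 0: 00000✓ 00001✓ 00010✓ 00011✓ 00100✓ 00110✓ 00111✓ 01000✓ 01001✓ 01010✓ 01100✓ 01101✓ 01110✓ 01111✓ 10000✓ 10001✓ 10010✓ 10100✓ 10111✓ 11001✓ 11011✓ 11100✓ 11101✓ 11110✓
Round 1: -0000✓ -0001✓ -0010✓ -0100✓ -0111 -1001✓ -1100✓ -1101✓ -1110✓ 0-000✓ 0-001✓ 0-010✓ 0-100✓ 0-110✓ 0-111✓ 00-00✓ 00-10✓ 00-11✓ 000-0✓ 000-1✓ 0000-✓ 0001-✓ 001-0✓ 0011-✓ 01-00✓ 01-01✓ 01-10✓ 010-0✓ 0100-✓ 011-0✓ 011-1✓ 0110-✓ 0111-✓ 1-001✓ 1-100✓ 10-00✓ 100-0✓ 1000-✓ 11-01✓ 110-1 111-0✓ 1110-✓
Round 2: --001 --100 -0-00 -00-0 -000- -1-01 -11-0 -110- 0--00✓ 0--10✓ 0-0-0✓ 0-00- 0-1-0✓ 0-11- 00--0✓ 00-1- 000-- 01--0✓ 01-0- 011--
Round 3: 0---0
PIs = {--001, --100, -0-00, -00-0, -000-, -0111, -1-01, -11-0, -110-, 0---0, 0-00-, 0-11-, 00-1-, 000--, 01-0-, 011--, 110-1}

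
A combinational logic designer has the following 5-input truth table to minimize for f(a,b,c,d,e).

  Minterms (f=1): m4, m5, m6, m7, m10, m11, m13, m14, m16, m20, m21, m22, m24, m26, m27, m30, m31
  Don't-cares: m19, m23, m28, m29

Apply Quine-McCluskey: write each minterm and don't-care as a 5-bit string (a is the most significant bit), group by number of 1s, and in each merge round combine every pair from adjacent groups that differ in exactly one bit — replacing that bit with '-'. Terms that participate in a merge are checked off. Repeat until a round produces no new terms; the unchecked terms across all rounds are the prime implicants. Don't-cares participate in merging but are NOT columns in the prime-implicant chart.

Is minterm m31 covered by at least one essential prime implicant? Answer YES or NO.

size-2^0 implicants → 00100(✓)  00101(✓)  00110(✓)  00111(✓)  01010(✓)  01011(✓)  01101(✓)  01110(✓)  10000(✓)  10011(✓)  10100(✓)  10101(✓)  10110(✓)  10111(✓)  11000(✓)  11010(✓)  11011(✓)  11100(✓)  11101(✓)  11110(✓)  11111(✓)
size-2^1 implicants → -0100(✓)  -0101(✓)  -0110(✓)  -0111(✓)  -1010(✓)  -1011(✓)  -1101(✓)  -1110(✓)  0-101(✓)  0-110(✓)  001-0(✓)  001-1(✓)  0010-(✓)  0011-(✓)  01-10(✓)  0101-(✓)  1-000(✓)  1-011(✓)  1-100(✓)  1-101(✓)  1-110(✓)  1-111(✓)  10-00(✓)  10-11(✓)  101-0(✓)  101-1(✓)  1010-(✓)  1011-(✓)  11-00(✓)  11-10(✓)  11-11(✓)  110-0(✓)  1101-(✓)  111-0(✓)  111-1(✓)  1110-(✓)  1111-(✓)
size-2^2 implicants → --101  --110  -01-0(✓)  -01-1(✓)  -010-(✓)  -011-(✓)  -1-10  -101-  001--(✓)  1--00  1--11  1-1-0(✓)  1-1-1(✓)  1-10-(✓)  1-11-(✓)  101--(✓)  11--0  11-1-  111--(✓)
size-2^3 implicants → -01--  1-1--
Unchecked terms (primes): --101, --110, -01--, -1-10, -101-, 1--00, 1--11, 1-1--, 11--0, 11-1-
Minterm coverage:
  m4 ⊆ -01-- [E]
  m5 ⊆ --101,-01--
  m6 ⊆ --110,-01--
  m7 ⊆ -01-- [E]
  m10 ⊆ -1-10,-101-
  m11 ⊆ -101- [E]
  m13 ⊆ --101 [E]
  m14 ⊆ --110,-1-10
  m16 ⊆ 1--00 [E]
  m20 ⊆ -01--,1--00,1-1--
  m21 ⊆ --101,-01--,1-1--
  m22 ⊆ --110,-01--,1-1--
  m24 ⊆ 1--00,11--0
  m26 ⊆ -1-10,-101-,11--0,11-1-
  m27 ⊆ -101-,1--11,11-1-
  m30 ⊆ --110,-1-10,1-1--,11--0,11-1-
  m31 ⊆ 1--11,1-1--,11-1-
E = {--101, -01--, -101-, 1--00}

NO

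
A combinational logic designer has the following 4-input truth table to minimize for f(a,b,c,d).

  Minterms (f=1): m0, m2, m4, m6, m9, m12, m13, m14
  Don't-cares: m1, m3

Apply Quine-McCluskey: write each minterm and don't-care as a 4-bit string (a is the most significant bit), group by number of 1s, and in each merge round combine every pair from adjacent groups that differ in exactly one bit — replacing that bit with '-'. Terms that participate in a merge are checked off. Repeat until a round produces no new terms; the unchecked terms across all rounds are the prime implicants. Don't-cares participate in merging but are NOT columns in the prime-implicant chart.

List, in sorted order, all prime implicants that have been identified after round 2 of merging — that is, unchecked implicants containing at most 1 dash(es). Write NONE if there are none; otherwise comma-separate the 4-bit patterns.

[col 0] 0000*, 0001*, 0010*, 0011*, 0100*, 0110*, 1001*, 1100*, 1101*, 1110*
[col 1] -001, -100*, -110*, 0-00*, 0-10*, 00-0*, 00-1*, 000-*, 001-*, 01-0*, 1-01, 11-0*, 110-
[col 2] -1-0, 0--0, 00--
Prime implicants: -001, -1-0, 0--0, 00--, 1-01, 110-

-001, 1-01, 110-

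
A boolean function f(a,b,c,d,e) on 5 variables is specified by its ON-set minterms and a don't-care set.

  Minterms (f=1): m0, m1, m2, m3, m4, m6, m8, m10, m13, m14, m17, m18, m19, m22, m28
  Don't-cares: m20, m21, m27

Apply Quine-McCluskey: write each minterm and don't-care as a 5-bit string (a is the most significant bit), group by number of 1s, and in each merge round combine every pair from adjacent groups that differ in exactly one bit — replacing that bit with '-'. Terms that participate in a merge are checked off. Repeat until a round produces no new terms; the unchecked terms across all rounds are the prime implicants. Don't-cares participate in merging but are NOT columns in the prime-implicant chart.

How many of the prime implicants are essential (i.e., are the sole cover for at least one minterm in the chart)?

Round 0: 00000✓ 00001✓ 00010✓ 00011✓ 00100✓ 00110✓ 01000✓ 01010✓ 01101 01110✓ 10001✓ 10010✓ 10011✓ 10100✓ 10101✓ 10110✓ 11011✓ 11100✓
Round 1: -0001✓ -0010✓ -0011✓ -0100✓ -0110✓ 0-000✓ 0-010✓ 0-110✓ 00-00✓ 00-10✓ 000-0✓ 000-1✓ 0000-✓ 0001-✓ 001-0✓ 01-10✓ 010-0✓ 1-011 1-100 10-01 10-10✓ 100-1✓ 1001-✓ 101-0✓ 1010-
Round 2: -0-10 -00-1 -001- -01-0 0--10 0-0-0 00--0 000--
PIs = {-0-10, -00-1, -001-, -01-0, 0--10, 0-0-0, 00--0, 000--, 01101, 1-011, 1-100, 10-01, 1010-}
Coverage chart:
  m0: 0-0-0,00--0,000--
  m1: -00-1,000--
  m2: -0-10,-001-,0--10,0-0-0,00--0,000--
  m3: -00-1,-001-,000--
  m4: -01-0,00--0
  m6: -0-10,-01-0,0--10,00--0
  m8: 0-0-0 ←essential
  m10: 0--10,0-0-0
  m13: 01101 ←essential
  m14: 0--10 ←essential
  m17: -00-1,10-01
  m18: -0-10,-001-
  m19: -00-1,-001-,1-011
  m22: -0-10,-01-0
  m28: 1-100 ←essential
Essential: 0--10, 0-0-0, 01101, 1-100

4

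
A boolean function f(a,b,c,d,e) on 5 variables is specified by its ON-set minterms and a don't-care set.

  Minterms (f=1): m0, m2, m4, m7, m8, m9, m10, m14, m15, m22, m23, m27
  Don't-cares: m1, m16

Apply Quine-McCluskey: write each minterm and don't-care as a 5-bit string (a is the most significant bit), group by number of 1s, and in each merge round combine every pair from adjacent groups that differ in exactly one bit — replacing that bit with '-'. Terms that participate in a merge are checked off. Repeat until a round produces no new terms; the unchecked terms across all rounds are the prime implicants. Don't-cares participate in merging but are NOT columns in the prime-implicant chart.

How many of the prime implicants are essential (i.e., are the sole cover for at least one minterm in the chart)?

5

[col 0] 00000*, 00001*, 00010*, 00100*, 00111*, 01000*, 01001*, 01010*, 01110*, 01111*, 10000*, 10110*, 10111*, 11011
[col 1] -0000, -0111, 0-000*, 0-001*, 0-010*, 0-111, 00-00, 000-0*, 0000-*, 01-10, 010-0*, 0100-*, 0111-, 1011-
[col 2] 0-0-0, 0-00-
Prime implicants: -0000, -0111, 0-0-0, 0-00-, 0-111, 00-00, 01-10, 0111-, 1011-, 11011
PI chart (minterm → PIs covering it):
  0 | -0000,0-0-0,0-00-,00-00
  2 | 0-0-0  (sole → essential)
  4 | 00-00  (sole → essential)
  7 | -0111,0-111
  8 | 0-0-0,0-00-
  9 | 0-00-  (sole → essential)
  10 | 0-0-0,01-10
  14 | 01-10,0111-
  15 | 0-111,0111-
  22 | 1011-  (sole → essential)
  23 | -0111,1011-
  27 | 11011  (sole → essential)
Essential prime implicants: 0-0-0, 0-00-, 00-00, 1011-, 11011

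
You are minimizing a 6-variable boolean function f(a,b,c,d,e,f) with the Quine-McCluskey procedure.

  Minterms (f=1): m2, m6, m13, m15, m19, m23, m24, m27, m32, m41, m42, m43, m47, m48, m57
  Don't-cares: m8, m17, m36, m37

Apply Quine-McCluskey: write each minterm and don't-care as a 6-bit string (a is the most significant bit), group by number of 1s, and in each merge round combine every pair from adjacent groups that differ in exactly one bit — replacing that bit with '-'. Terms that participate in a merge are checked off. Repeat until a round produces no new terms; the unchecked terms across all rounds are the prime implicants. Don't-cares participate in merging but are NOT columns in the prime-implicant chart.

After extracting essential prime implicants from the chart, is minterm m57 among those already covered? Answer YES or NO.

YES

size-2^0 implicants → 000010(✓)  000110(✓)  001000(✓)  001101(✓)  001111(✓)  010001(✓)  010011(✓)  010111(✓)  011000(✓)  011011(✓)  100000(✓)  100100(✓)  100101(✓)  101001(✓)  101010(✓)  101011(✓)  101111(✓)  110000(✓)  111001(✓)
size-2^1 implicants → -01111  0-1000  000-10  0011-1  01-011  010-11  0100-1  1-0000  1-1001  100-00  10010-  101-11  1010-1  10101-
Unchecked terms (primes): -01111, 0-1000, 000-10, 0011-1, 01-011, 010-11, 0100-1, 1-0000, 1-1001, 100-00, 10010-, 101-11, 1010-1, 10101-
Minterm coverage:
  m2 ⊆ 000-10 [E]
  m6 ⊆ 000-10 [E]
  m13 ⊆ 0011-1 [E]
  m15 ⊆ -01111,0011-1
  m19 ⊆ 01-011,010-11,0100-1
  m23 ⊆ 010-11 [E]
  m24 ⊆ 0-1000 [E]
  m27 ⊆ 01-011 [E]
  m32 ⊆ 1-0000,100-00
  m41 ⊆ 1-1001,1010-1
  m42 ⊆ 10101- [E]
  m43 ⊆ 101-11,1010-1,10101-
  m47 ⊆ -01111,101-11
  m48 ⊆ 1-0000 [E]
  m57 ⊆ 1-1001 [E]
E = {0-1000, 000-10, 0011-1, 01-011, 010-11, 1-0000, 1-1001, 10101-}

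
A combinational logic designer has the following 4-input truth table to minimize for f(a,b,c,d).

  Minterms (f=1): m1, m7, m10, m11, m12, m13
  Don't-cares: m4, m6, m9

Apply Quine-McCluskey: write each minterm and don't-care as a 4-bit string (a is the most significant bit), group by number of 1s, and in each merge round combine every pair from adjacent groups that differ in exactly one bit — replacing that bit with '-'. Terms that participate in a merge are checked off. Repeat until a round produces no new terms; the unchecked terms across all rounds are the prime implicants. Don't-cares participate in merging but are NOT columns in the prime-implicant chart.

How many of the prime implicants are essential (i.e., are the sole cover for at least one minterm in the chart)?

3

[col 0] 0001*, 0100*, 0110*, 0111*, 1001*, 1010*, 1011*, 1100*, 1101*
[col 1] -001, -100, 01-0, 011-, 1-01, 10-1, 101-, 110-
Prime implicants: -001, -100, 01-0, 011-, 1-01, 10-1, 101-, 110-
PI chart (minterm → PIs covering it):
  1 | -001  (sole → essential)
  7 | 011-  (sole → essential)
  10 | 101-  (sole → essential)
  11 | 10-1,101-
  12 | -100,110-
  13 | 1-01,110-
Essential prime implicants: -001, 011-, 101-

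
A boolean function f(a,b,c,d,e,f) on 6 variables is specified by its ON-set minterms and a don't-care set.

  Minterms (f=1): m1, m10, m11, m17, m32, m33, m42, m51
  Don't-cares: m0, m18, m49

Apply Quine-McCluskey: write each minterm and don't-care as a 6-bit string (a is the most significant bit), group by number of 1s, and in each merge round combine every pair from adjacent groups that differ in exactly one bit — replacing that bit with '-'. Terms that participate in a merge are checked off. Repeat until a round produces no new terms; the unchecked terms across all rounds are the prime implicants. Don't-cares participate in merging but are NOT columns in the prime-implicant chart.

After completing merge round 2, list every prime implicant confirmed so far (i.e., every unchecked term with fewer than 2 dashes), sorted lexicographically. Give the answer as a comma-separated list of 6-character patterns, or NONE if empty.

size-2^0 implicants → 000000(✓)  000001(✓)  001010(✓)  001011(✓)  010001(✓)  010010  100000(✓)  100001(✓)  101010(✓)  110001(✓)  110011(✓)
size-2^1 implicants → -00000(✓)  -00001(✓)  -01010  -10001(✓)  0-0001(✓)  00000-(✓)  00101-  1-0001(✓)  10000-(✓)  1100-1
size-2^2 implicants → --0001  -0000-
Unchecked terms (primes): --0001, -0000-, -01010, 00101-, 010010, 1100-1

-01010, 00101-, 010010, 1100-1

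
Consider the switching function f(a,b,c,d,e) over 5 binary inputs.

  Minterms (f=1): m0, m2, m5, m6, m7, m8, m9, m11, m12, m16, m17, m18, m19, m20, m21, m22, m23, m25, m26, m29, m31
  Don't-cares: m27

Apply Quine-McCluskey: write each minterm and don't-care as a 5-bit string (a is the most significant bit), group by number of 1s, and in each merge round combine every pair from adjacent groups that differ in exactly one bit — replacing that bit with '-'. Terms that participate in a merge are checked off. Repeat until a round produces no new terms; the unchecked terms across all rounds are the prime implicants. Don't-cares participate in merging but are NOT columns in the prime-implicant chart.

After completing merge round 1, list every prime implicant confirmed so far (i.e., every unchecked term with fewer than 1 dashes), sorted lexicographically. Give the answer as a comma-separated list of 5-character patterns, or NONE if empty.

Round 0: 00000✓ 00010✓ 00101✓ 00110✓ 00111✓ 01000✓ 01001✓ 01011✓ 01100✓ 10000✓ 10001✓ 10010✓ 10011✓ 10100✓ 10101✓ 10110✓ 10111✓ 11001✓ 11010✓ 11011✓ 11101✓ 11111✓
Round 1: -0000✓ -0010✓ -0101✓ -0110✓ -0111✓ -1001✓ -1011✓ 0-000 00-10✓ 000-0✓ 001-1✓ 0011-✓ 01-00 010-1✓ 0100- 1-001✓ 1-010✓ 1-011✓ 1-101✓ 1-111✓ 10-00✓ 10-01✓ 10-10✓ 10-11✓ 100-0✓ 100-1✓ 1000-✓ 1001-✓ 101-0✓ 101-1✓ 1010-✓ 1011-✓ 11-01✓ 11-11✓ 110-1✓ 1101-✓ 111-1✓
Round 2: -0-10 -00-0 -01-1 -011- -10-1 1--01✓ 1--11✓ 1-0-1✓ 1-01- 1-1-1✓ 10--0✓ 10--1✓ 10-0-✓ 10-1-✓ 100--✓ 101--✓ 11--1✓
Round 3: 1---1 10---
PIs = {-0-10, -00-0, -01-1, -011-, -10-1, 0-000, 01-00, 0100-, 1---1, 1-01-, 10---}

NONE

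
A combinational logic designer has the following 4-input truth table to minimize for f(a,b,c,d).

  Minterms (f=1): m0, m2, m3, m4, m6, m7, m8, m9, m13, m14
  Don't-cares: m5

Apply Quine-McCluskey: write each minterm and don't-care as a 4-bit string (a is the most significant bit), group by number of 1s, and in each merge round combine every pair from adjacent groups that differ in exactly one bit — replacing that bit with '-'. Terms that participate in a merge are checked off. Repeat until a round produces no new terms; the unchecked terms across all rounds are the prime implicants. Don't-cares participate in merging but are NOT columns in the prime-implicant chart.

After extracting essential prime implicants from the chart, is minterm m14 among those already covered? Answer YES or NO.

size-2^0 implicants → 0000(✓)  0010(✓)  0011(✓)  0100(✓)  0101(✓)  0110(✓)  0111(✓)  1000(✓)  1001(✓)  1101(✓)  1110(✓)
size-2^1 implicants → -000  -101  -110  0-00(✓)  0-10(✓)  0-11(✓)  00-0(✓)  001-(✓)  01-0(✓)  01-1(✓)  010-(✓)  011-(✓)  1-01  100-
size-2^2 implicants → 0--0  0-1-  01--
Unchecked terms (primes): -000, -101, -110, 0--0, 0-1-, 01--, 1-01, 100-
Minterm coverage:
  m0 ⊆ -000,0--0
  m2 ⊆ 0--0,0-1-
  m3 ⊆ 0-1- [E]
  m4 ⊆ 0--0,01--
  m6 ⊆ -110,0--0,0-1-,01--
  m7 ⊆ 0-1-,01--
  m8 ⊆ -000,100-
  m9 ⊆ 1-01,100-
  m13 ⊆ -101,1-01
  m14 ⊆ -110 [E]
E = {-110, 0-1-}

YES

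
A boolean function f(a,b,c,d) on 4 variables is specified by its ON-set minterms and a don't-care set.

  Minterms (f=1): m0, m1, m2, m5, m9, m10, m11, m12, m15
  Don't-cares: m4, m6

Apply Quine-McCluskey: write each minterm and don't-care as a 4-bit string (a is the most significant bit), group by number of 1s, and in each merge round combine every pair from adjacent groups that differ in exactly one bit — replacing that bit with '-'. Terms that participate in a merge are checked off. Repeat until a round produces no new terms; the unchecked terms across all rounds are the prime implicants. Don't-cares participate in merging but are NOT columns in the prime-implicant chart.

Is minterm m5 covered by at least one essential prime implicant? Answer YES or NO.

[col 0] 0000*, 0001*, 0010*, 0100*, 0101*, 0110*, 1001*, 1010*, 1011*, 1100*, 1111*
[col 1] -001, -010, -100, 0-00*, 0-01*, 0-10*, 00-0*, 000-*, 01-0*, 010-*, 1-11, 10-1, 101-
[col 2] 0--0, 0-0-
Prime implicants: -001, -010, -100, 0--0, 0-0-, 1-11, 10-1, 101-
PI chart (minterm → PIs covering it):
  0 | 0--0,0-0-
  1 | -001,0-0-
  2 | -010,0--0
  5 | 0-0-  (sole → essential)
  9 | -001,10-1
  10 | -010,101-
  11 | 1-11,10-1,101-
  12 | -100  (sole → essential)
  15 | 1-11  (sole → essential)
Essential prime implicants: -100, 0-0-, 1-11

YES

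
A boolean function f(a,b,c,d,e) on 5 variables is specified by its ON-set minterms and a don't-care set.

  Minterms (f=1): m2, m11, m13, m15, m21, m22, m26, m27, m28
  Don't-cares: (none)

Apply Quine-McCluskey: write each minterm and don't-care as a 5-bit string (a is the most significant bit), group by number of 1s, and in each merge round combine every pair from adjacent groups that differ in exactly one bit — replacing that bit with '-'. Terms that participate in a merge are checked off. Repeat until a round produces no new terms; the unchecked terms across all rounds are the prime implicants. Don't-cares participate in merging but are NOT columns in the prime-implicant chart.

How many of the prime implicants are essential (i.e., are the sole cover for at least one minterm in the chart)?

size-2^0 implicants → 00010  01011(✓)  01101(✓)  01111(✓)  10101  10110  11010(✓)  11011(✓)  11100
size-2^1 implicants → -1011  01-11  011-1  1101-
Unchecked terms (primes): -1011, 00010, 01-11, 011-1, 10101, 10110, 1101-, 11100
Minterm coverage:
  m2 ⊆ 00010 [E]
  m11 ⊆ -1011,01-11
  m13 ⊆ 011-1 [E]
  m15 ⊆ 01-11,011-1
  m21 ⊆ 10101 [E]
  m22 ⊆ 10110 [E]
  m26 ⊆ 1101- [E]
  m27 ⊆ -1011,1101-
  m28 ⊆ 11100 [E]
E = {00010, 011-1, 10101, 10110, 1101-, 11100}

6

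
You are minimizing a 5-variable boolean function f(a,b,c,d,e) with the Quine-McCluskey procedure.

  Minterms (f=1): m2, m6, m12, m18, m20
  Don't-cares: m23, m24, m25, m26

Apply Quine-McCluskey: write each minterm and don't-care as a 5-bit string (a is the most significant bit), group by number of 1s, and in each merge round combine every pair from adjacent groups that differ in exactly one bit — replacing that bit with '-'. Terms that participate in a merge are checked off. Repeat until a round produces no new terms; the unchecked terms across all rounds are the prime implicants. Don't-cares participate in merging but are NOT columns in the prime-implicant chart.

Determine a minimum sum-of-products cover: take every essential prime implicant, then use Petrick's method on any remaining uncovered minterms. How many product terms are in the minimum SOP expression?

size-2^0 implicants → 00010(✓)  00110(✓)  01100  10010(✓)  10100  10111  11000(✓)  11001(✓)  11010(✓)
size-2^1 implicants → -0010  00-10  1-010  110-0  1100-
Unchecked terms (primes): -0010, 00-10, 01100, 1-010, 10100, 10111, 110-0, 1100-
Minterm coverage:
  m2 ⊆ -0010,00-10
  m6 ⊆ 00-10 [E]
  m12 ⊆ 01100 [E]
  m18 ⊆ -0010,1-010
  m20 ⊆ 10100 [E]
E = {00-10, 01100, 10100}
Petrick residual → -0010
Cover = b'c'de' + a'b'de' + a'bcd'e' + ab'cd'e'  |cover|=4

4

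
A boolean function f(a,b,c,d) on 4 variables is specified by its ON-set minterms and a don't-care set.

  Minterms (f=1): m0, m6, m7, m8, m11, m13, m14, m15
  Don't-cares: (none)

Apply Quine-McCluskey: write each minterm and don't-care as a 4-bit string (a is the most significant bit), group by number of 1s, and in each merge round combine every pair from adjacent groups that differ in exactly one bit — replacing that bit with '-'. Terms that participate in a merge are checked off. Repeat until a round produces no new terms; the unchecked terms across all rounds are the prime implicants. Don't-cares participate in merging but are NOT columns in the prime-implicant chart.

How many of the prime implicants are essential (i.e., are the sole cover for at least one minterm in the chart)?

Round 0: 0000✓ 0110✓ 0111✓ 1000✓ 1011✓ 1101✓ 1110✓ 1111✓
Round 1: -000 -110✓ -111✓ 011-✓ 1-11 11-1 111-✓
Round 2: -11-
PIs = {-000, -11-, 1-11, 11-1}
Coverage chart:
  m0: -000 ←essential
  m6: -11- ←essential
  m7: -11- ←essential
  m8: -000 ←essential
  m11: 1-11 ←essential
  m13: 11-1 ←essential
  m14: -11- ←essential
  m15: -11-,1-11,11-1
Essential: -000, -11-, 1-11, 11-1

4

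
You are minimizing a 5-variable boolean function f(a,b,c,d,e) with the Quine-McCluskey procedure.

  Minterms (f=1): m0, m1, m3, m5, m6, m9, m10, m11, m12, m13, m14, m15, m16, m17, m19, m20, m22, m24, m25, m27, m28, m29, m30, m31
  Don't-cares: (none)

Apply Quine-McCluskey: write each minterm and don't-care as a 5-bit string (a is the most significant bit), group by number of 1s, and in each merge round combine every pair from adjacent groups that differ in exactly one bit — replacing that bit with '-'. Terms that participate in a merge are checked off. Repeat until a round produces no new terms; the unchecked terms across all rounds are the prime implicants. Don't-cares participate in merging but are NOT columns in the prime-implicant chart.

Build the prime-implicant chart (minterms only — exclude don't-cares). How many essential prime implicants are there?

[col 0] 00000*, 00001*, 00011*, 00101*, 00110*, 01001*, 01010*, 01011*, 01100*, 01101*, 01110*, 01111*, 10000*, 10001*, 10011*, 10100*, 10110*, 11000*, 11001*, 11011*, 11100*, 11101*, 11110*, 11111*
[col 1] -0000*, -0001*, -0011*, -0110*, -1001*, -1011*, -1100*, -1101*, -1110*, -1111*, 0-001*, 0-011*, 0-101*, 0-110*, 00-01*, 000-1*, 0000-*, 01-01*, 01-10*, 01-11*, 010-1*, 0101-*, 011-0*, 011-1*, 0110-*, 0111-*, 1-000*, 1-001*, 1-011*, 1-100*, 1-110*, 10-00*, 100-1*, 1000-*, 101-0*, 11-00*, 11-01*, 11-11*, 110-1*, 1100-*, 111-0*, 111-1*, 1110-*, 1111-*
[col 2] --001*, --011*, --110, -00-1*, -000-, -1-01*, -1-11*, -10-1*, -11-0*, -11-1*, -110-*, -111-*, 0--01, 0-0-1*, 01--1*, 01-1-, 011--*, 1--00, 1-0-1*, 1-00-, 1-1-0, 11--1*, 11-0-, 111--*
[col 3] --0-1, -1--1, -11--
Prime implicants: --0-1, --110, -000-, -1--1, -11--, 0--01, 01-1-, 1--00, 1-00-, 1-1-0, 11-0-
PI chart (minterm → PIs covering it):
  0 | -000-  (sole → essential)
  1 | --0-1,-000-,0--01
  3 | --0-1  (sole → essential)
  5 | 0--01  (sole → essential)
  6 | --110  (sole → essential)
  9 | --0-1,-1--1,0--01
  10 | 01-1-  (sole → essential)
  11 | --0-1,-1--1,01-1-
  12 | -11--  (sole → essential)
  13 | -1--1,-11--,0--01
  14 | --110,-11--,01-1-
  15 | -1--1,-11--,01-1-
  16 | -000-,1--00,1-00-
  17 | --0-1,-000-,1-00-
  19 | --0-1  (sole → essential)
  20 | 1--00,1-1-0
  22 | --110,1-1-0
  24 | 1--00,1-00-,11-0-
  25 | --0-1,-1--1,1-00-,11-0-
  27 | --0-1,-1--1
  28 | -11--,1--00,1-1-0,11-0-
  29 | -1--1,-11--,11-0-
  30 | --110,-11--,1-1-0
  31 | -1--1,-11--
Essential prime implicants: --0-1, --110, -000-, -11--, 0--01, 01-1-

6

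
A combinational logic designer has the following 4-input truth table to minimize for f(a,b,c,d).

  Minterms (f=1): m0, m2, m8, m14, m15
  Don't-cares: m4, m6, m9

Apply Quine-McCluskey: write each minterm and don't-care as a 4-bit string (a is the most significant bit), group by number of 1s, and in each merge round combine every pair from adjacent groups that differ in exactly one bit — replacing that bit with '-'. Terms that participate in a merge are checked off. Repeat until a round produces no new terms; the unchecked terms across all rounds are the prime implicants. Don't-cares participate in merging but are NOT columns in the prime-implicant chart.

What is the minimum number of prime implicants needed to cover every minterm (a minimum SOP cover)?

[col 0] 0000*, 0010*, 0100*, 0110*, 1000*, 1001*, 1110*, 1111*
[col 1] -000, -110, 0-00*, 0-10*, 00-0*, 01-0*, 100-, 111-
[col 2] 0--0
Prime implicants: -000, -110, 0--0, 100-, 111-
PI chart (minterm → PIs covering it):
  0 | -000,0--0
  2 | 0--0  (sole → essential)
  8 | -000,100-
  14 | -110,111-
  15 | 111-  (sole → essential)
Essential prime implicants: 0--0, 111-
Petrick residual → -000
Minimum SOP uses 3 PIs: b'c'd' + a'd' + abc

3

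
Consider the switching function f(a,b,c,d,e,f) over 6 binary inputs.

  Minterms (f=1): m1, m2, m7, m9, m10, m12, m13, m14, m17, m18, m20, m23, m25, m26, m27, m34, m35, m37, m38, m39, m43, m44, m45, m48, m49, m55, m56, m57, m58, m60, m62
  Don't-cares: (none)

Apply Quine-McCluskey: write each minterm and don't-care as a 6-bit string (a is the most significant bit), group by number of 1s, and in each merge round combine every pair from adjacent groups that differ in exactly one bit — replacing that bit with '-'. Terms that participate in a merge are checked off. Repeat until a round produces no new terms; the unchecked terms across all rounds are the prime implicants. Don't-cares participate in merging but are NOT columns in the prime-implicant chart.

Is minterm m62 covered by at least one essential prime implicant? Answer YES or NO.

Round 0: 000001✓ 000010✓ 000111✓ 001001✓ 001010✓ 001100✓ 001101✓ 001110✓ 010001✓ 010010✓ 010100 010111✓ 011001✓ 011010✓ 011011✓ 100010✓ 100011✓ 100101✓ 100110✓ 100111✓ 101011✓ 101100✓ 101101✓ 110000✓ 110001✓ 110111✓ 111000✓ 111001✓ 111010✓ 111100✓ 111110✓
Round 1: -00010 -00111✓ -01100✓ -01101✓ -10001✓ -10111✓ -11001✓ -11010 0-0001✓ 0-0010✓ 0-0111✓ 0-1001✓ 0-1010✓ 00-001✓ 00-010✓ 001-01 001-10 0011-0 00110-✓ 01-001✓ 01-010✓ 0110-1 01101- 1-0111✓ 1-1100 10-011 10-101 100-10✓ 100-11✓ 10001-✓ 1001-1 10011-✓ 10110-✓ 11-000✓ 11-001✓ 11000-✓ 111-00✓ 111-10✓ 1110-0✓ 11100-✓ 1111-0✓
Round 2: --0111 -0110- -1-001 0--001 0--010 100-1- 11-00- 111--0
PIs = {--0111, -00010, -0110-, -1-001, -11010, 0--001, 0--010, 001-01, 001-10, 0011-0, 010100, 0110-1, 01101-, 1-1100, 10-011, 10-101, 100-1-, 1001-1, 11-00-, 111--0}
Coverage chart:
  m1: 0--001 ←essential
  m2: -00010,0--010
  m7: --0111 ←essential
  m9: 0--001,001-01
  m10: 0--010,001-10
  m12: -0110-,0011-0
  m13: -0110-,001-01
  m14: 001-10,0011-0
  m17: -1-001,0--001
  m18: 0--010 ←essential
  m20: 010100 ←essential
  m23: --0111 ←essential
  m25: -1-001,0--001,0110-1
  m26: -11010,0--010,01101-
  m27: 0110-1,01101-
  m34: -00010,100-1-
  m35: 10-011,100-1-
  m37: 10-101,1001-1
  m38: 100-1- ←essential
  m39: --0111,100-1-,1001-1
  m43: 10-011 ←essential
  m44: -0110-,1-1100
  m45: -0110-,10-101
  m48: 11-00- ←essential
  m49: -1-001,11-00-
  m55: --0111 ←essential
  m56: 11-00-,111--0
  m57: -1-001,11-00-
  m58: -11010,111--0
  m60: 1-1100,111--0
  m62: 111--0 ←essential
Essential: --0111, 0--001, 0--010, 010100, 10-011, 100-1-, 11-00-, 111--0

YES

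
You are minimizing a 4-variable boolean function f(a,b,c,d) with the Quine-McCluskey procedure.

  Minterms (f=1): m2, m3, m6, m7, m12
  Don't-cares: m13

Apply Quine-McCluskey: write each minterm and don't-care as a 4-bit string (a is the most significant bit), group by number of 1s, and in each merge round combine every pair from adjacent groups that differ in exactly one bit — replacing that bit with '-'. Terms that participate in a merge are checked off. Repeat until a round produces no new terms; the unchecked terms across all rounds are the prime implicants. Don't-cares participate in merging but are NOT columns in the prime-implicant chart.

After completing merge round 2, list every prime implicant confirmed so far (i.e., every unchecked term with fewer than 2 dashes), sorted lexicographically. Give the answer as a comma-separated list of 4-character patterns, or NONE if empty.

110-

Round 0: 0010✓ 0011✓ 0110✓ 0111✓ 1100✓ 1101✓
Round 1: 0-10✓ 0-11✓ 001-✓ 011-✓ 110-
Round 2: 0-1-
PIs = {0-1-, 110-}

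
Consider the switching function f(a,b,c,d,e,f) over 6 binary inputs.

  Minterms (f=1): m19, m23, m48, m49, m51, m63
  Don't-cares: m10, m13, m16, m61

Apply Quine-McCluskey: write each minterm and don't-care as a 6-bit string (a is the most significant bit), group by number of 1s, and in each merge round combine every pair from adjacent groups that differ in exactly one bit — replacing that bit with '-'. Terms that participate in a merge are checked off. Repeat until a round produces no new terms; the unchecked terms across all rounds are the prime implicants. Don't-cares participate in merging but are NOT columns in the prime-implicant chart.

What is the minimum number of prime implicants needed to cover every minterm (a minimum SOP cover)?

size-2^0 implicants → 001010  001101  010000(✓)  010011(✓)  010111(✓)  110000(✓)  110001(✓)  110011(✓)  111101(✓)  111111(✓)
size-2^1 implicants → -10000  -10011  010-11  1100-1  11000-  1111-1
Unchecked terms (primes): -10000, -10011, 001010, 001101, 010-11, 1100-1, 11000-, 1111-1
Minterm coverage:
  m19 ⊆ -10011,010-11
  m23 ⊆ 010-11 [E]
  m48 ⊆ -10000,11000-
  m49 ⊆ 1100-1,11000-
  m51 ⊆ -10011,1100-1
  m63 ⊆ 1111-1 [E]
E = {010-11, 1111-1}
Petrick residual → -10000, 1100-1
Cover = bc'd'e'f' + a'bc'ef + abc'd'f + abcdf  |cover|=4

4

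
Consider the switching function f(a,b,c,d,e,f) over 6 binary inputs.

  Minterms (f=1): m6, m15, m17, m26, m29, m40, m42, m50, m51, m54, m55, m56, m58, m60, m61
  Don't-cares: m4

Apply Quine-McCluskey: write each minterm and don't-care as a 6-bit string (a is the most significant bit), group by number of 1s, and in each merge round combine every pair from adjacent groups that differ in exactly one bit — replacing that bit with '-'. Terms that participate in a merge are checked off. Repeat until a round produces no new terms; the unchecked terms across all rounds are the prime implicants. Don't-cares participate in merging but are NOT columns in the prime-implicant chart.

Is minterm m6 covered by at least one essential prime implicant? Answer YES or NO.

YES

size-2^0 implicants → 000100(✓)  000110(✓)  001111  010001  011010(✓)  011101(✓)  101000(✓)  101010(✓)  110010(✓)  110011(✓)  110110(✓)  110111(✓)  111000(✓)  111010(✓)  111100(✓)  111101(✓)
size-2^1 implicants → -11010  -11101  0001-0  1-1000(✓)  1-1010(✓)  1010-0(✓)  11-010  110-10(✓)  110-11(✓)  11001-(✓)  11011-(✓)  111-00  1110-0(✓)  11110-
size-2^2 implicants → 1-10-0  110-1-
Unchecked terms (primes): -11010, -11101, 0001-0, 001111, 010001, 1-10-0, 11-010, 110-1-, 111-00, 11110-
Minterm coverage:
  m6 ⊆ 0001-0 [E]
  m15 ⊆ 001111 [E]
  m17 ⊆ 010001 [E]
  m26 ⊆ -11010 [E]
  m29 ⊆ -11101 [E]
  m40 ⊆ 1-10-0 [E]
  m42 ⊆ 1-10-0 [E]
  m50 ⊆ 11-010,110-1-
  m51 ⊆ 110-1- [E]
  m54 ⊆ 110-1- [E]
  m55 ⊆ 110-1- [E]
  m56 ⊆ 1-10-0,111-00
  m58 ⊆ -11010,1-10-0,11-010
  m60 ⊆ 111-00,11110-
  m61 ⊆ -11101,11110-
E = {-11010, -11101, 0001-0, 001111, 010001, 1-10-0, 110-1-}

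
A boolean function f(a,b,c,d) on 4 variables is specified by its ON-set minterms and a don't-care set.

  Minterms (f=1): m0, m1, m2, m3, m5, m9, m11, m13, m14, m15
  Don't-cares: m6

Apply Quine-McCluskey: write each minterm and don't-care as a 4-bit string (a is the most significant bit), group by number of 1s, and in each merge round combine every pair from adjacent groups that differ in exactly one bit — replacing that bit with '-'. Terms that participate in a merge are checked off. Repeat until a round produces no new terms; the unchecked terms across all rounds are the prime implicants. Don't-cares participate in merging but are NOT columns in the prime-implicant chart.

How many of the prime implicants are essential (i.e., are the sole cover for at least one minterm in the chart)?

2

size-2^0 implicants → 0000(✓)  0001(✓)  0010(✓)  0011(✓)  0101(✓)  0110(✓)  1001(✓)  1011(✓)  1101(✓)  1110(✓)  1111(✓)
size-2^1 implicants → -001(✓)  -011(✓)  -101(✓)  -110  0-01(✓)  0-10  00-0(✓)  00-1(✓)  000-(✓)  001-(✓)  1-01(✓)  1-11(✓)  10-1(✓)  11-1(✓)  111-
size-2^2 implicants → --01  -0-1  00--  1--1
Unchecked terms (primes): --01, -0-1, -110, 0-10, 00--, 1--1, 111-
Minterm coverage:
  m0 ⊆ 00-- [E]
  m1 ⊆ --01,-0-1,00--
  m2 ⊆ 0-10,00--
  m3 ⊆ -0-1,00--
  m5 ⊆ --01 [E]
  m9 ⊆ --01,-0-1,1--1
  m11 ⊆ -0-1,1--1
  m13 ⊆ --01,1--1
  m14 ⊆ -110,111-
  m15 ⊆ 1--1,111-
E = {--01, 00--}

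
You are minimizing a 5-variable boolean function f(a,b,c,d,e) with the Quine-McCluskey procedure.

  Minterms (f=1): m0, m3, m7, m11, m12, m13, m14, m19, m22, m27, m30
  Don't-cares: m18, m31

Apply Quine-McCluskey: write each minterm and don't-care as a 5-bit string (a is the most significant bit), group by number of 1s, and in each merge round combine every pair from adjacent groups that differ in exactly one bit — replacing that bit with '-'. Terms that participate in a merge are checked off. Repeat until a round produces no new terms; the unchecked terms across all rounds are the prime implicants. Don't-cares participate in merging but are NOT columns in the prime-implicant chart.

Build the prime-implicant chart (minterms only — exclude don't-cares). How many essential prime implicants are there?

4

[col 0] 00000, 00011*, 00111*, 01011*, 01100*, 01101*, 01110*, 10010*, 10011*, 10110*, 11011*, 11110*, 11111*
[col 1] -0011*, -1011*, -1110, 0-011*, 00-11, 011-0, 0110-, 1-011*, 1-110, 10-10, 1001-, 11-11, 1111-
[col 2] --011
Prime implicants: --011, -1110, 00-11, 00000, 011-0, 0110-, 1-110, 10-10, 1001-, 11-11, 1111-
PI chart (minterm → PIs covering it):
  0 | 00000  (sole → essential)
  3 | --011,00-11
  7 | 00-11  (sole → essential)
  11 | --011  (sole → essential)
  12 | 011-0,0110-
  13 | 0110-  (sole → essential)
  14 | -1110,011-0
  19 | --011,1001-
  22 | 1-110,10-10
  27 | --011,11-11
  30 | -1110,1-110,1111-
Essential prime implicants: --011, 00-11, 00000, 0110-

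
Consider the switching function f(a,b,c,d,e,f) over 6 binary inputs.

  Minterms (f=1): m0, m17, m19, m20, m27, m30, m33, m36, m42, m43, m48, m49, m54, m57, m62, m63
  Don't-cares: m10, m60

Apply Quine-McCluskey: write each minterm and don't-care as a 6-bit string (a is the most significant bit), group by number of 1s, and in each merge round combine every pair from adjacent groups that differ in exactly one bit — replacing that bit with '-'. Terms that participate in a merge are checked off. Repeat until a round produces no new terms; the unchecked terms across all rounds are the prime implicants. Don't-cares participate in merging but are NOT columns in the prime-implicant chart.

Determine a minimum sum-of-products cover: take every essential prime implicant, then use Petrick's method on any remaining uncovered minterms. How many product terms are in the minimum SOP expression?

[col 0] 000000, 001010*, 010001*, 010011*, 010100, 011011*, 011110*, 100001*, 100100, 101010*, 101011*, 110000*, 110001*, 110110*, 111001*, 111100*, 111110*, 111111*
[col 1] -01010, -10001, -11110, 01-011, 0100-1, 1-0001, 10101-, 11-001, 11-110, 11000-, 1111-0, 11111-
Prime implicants: -01010, -10001, -11110, 000000, 01-011, 0100-1, 010100, 1-0001, 100100, 10101-, 11-001, 11-110, 11000-, 1111-0, 11111-
PI chart (minterm → PIs covering it):
  0 | 000000  (sole → essential)
  17 | -10001,0100-1
  19 | 01-011,0100-1
  20 | 010100  (sole → essential)
  27 | 01-011  (sole → essential)
  30 | -11110  (sole → essential)
  33 | 1-0001  (sole → essential)
  36 | 100100  (sole → essential)
  42 | -01010,10101-
  43 | 10101-  (sole → essential)
  48 | 11000-  (sole → essential)
  49 | -10001,1-0001,11-001,11000-
  54 | 11-110  (sole → essential)
  57 | 11-001  (sole → essential)
  62 | -11110,11-110,1111-0,11111-
  63 | 11111-  (sole → essential)
Essential prime implicants: -11110, 000000, 01-011, 010100, 1-0001, 100100, 10101-, 11-001, 11-110, 11000-, 11111-
Petrick residual → -10001
Minimum SOP uses 12 PIs: bc'd'e'f + bcdef' + a'b'c'd'e'f' + a'bd'ef + a'bc'de'f' + ac'd'e'f + ab'c'de'f' + ab'cd'e + abd'e'f + abdef' + abc'd'e' + abcde

12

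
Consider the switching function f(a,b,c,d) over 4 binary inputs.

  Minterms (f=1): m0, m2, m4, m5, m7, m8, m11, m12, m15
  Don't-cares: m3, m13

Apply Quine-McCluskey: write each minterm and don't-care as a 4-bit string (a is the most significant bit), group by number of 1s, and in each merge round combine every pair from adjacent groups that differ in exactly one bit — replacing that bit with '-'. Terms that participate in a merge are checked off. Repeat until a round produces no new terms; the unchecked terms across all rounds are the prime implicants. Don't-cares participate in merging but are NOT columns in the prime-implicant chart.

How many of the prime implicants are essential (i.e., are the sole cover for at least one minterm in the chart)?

[col 0] 0000*, 0010*, 0011*, 0100*, 0101*, 0111*, 1000*, 1011*, 1100*, 1101*, 1111*
[col 1] -000*, -011*, -100*, -101*, -111*, 0-00*, 0-11*, 00-0, 001-, 01-1*, 010-*, 1-00*, 1-11*, 11-1*, 110-*
[col 2] --00, --11, -1-1, -10-
Prime implicants: --00, --11, -1-1, -10-, 00-0, 001-
PI chart (minterm → PIs covering it):
  0 | --00,00-0
  2 | 00-0,001-
  4 | --00,-10-
  5 | -1-1,-10-
  7 | --11,-1-1
  8 | --00  (sole → essential)
  11 | --11  (sole → essential)
  12 | --00,-10-
  15 | --11,-1-1
Essential prime implicants: --00, --11

2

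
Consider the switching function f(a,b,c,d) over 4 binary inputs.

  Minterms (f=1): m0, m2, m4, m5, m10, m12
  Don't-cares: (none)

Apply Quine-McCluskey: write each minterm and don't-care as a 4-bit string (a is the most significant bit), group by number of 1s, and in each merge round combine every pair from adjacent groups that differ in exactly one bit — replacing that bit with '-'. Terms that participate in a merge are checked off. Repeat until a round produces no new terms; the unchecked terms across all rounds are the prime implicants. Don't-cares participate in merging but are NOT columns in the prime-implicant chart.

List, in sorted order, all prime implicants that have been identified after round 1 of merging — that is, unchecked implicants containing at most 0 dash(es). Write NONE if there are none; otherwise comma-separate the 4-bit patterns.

NONE

[col 0] 0000*, 0010*, 0100*, 0101*, 1010*, 1100*
[col 1] -010, -100, 0-00, 00-0, 010-
Prime implicants: -010, -100, 0-00, 00-0, 010-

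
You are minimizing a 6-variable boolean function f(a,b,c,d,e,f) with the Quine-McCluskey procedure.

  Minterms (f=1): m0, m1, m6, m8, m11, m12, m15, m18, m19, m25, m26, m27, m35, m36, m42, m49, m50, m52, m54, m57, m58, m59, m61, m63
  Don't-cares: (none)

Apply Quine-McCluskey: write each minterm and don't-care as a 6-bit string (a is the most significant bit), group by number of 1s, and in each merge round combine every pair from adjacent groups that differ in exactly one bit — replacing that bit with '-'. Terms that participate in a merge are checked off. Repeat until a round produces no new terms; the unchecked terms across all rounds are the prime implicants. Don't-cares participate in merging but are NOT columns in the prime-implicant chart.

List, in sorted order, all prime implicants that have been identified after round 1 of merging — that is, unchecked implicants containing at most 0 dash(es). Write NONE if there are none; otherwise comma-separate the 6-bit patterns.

000110, 100011

[col 0] 000000*, 000001*, 000110, 001000*, 001011*, 001100*, 001111*, 010010*, 010011*, 011001*, 011010*, 011011*, 100011, 100100*, 101010*, 110001*, 110010*, 110100*, 110110*, 111001*, 111010*, 111011*, 111101*, 111111*
[col 1] -10010*, -11001*, -11010*, -11011*, 0-1011, 00-000, 00000-, 001-00, 001-11, 01-010*, 01-011*, 01001-*, 0110-1*, 01101-*, 1-0100, 1-1010, 11-001, 11-010*, 110-10, 1101-0, 111-01*, 111-11*, 1110-1*, 11101-*, 1111-1*
[col 2] -1-010, -110-1, -1101-, 01-01-, 111--1
Prime implicants: -1-010, -110-1, -1101-, 0-1011, 00-000, 00000-, 000110, 001-00, 001-11, 01-01-, 1-0100, 1-1010, 100011, 11-001, 110-10, 1101-0, 111--1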